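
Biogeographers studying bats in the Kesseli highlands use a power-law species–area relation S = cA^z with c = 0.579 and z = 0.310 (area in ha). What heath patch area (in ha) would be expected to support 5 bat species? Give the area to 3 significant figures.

1050 ha

5 = 0.579 × A^0.31  ⇒  A^0.31 = 5/0.579 = 8.636
ln A = ln(8.636) / 0.31 = 2.1559 / 0.31 = 6.9545
A = e^6.9545 ≈ 1048 ha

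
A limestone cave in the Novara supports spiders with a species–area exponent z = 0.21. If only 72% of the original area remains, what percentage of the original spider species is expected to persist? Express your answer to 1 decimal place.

S_new/S_old = (A_new/A_old)^z = 0.72^0.21
= exp(0.21 × ln 0.72) = exp(0.21 × -0.3285) = exp(-0.0690) ≈ 0.9333

93.3%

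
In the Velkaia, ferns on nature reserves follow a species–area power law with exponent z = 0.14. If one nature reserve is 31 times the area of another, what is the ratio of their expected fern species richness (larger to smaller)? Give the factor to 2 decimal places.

S₂/S₁ = (A₂/A₁)^z = 31^0.14
ln(S₂/S₁) = 0.14 × ln 31 = 0.14 × 3.4340 = 0.4808
S₂/S₁ = e^0.4808 ≈ 1.617

1.62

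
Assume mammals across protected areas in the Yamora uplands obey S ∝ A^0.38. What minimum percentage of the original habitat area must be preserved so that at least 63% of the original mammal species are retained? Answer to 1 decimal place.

29.6%

Need (A_new/A_old)^0.38 = 0.63, so A_new/A_old = 0.63^(1/0.38) = 0.63^2.632
ln(A_new/A_old) = ln 0.63 / 0.38 = -0.4620 / 0.38 = -1.2159
A_new/A_old = e^-1.2159 ≈ 0.2964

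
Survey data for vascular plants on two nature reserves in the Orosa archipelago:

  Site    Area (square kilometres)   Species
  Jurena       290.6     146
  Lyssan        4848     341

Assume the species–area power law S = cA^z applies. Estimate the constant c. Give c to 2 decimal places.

26.42

z = ln(S₂/S₁) / ln(A₂/A₁) = ln(341/146) / ln(4848/290.6) = 0.8483 / 2.8144 = 0.3014
c = S₁ / A₁^z = 146 / 290.6^0.3014 = 146 / 5.527 = 26.42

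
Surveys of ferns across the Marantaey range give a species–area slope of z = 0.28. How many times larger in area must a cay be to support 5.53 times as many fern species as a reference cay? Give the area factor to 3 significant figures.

(A₂/A₁)^0.28 = 5.53, so A₂/A₁ = 5.53^(1/0.28) = 5.53^3.571
ln(A₂/A₁) = ln 5.53 / 0.28 = 1.7102 / 0.28 = 6.1078
A₂/A₁ = e^6.1078 ≈ 449.4

449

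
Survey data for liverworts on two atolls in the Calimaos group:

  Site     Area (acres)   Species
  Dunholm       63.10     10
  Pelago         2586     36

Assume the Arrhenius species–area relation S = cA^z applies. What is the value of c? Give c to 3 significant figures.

2.39

z = ln(S₂/S₁) / ln(A₂/A₁) = ln(36/10) / ln(2586/63.1) = 1.2809 / 3.7131 = 0.3450
c = S₁ / A₁^z = 10 / 63.1^0.3450 = 10 / 4.178 = 2.394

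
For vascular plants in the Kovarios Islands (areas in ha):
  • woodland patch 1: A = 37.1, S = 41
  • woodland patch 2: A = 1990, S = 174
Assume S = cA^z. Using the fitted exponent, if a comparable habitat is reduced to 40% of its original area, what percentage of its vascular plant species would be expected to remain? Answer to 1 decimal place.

z = ln(174/41) / ln(1990/37.1) = 1.4455 / 3.9823 = 0.3630
S_new/S_old = (A_new/A_old)^z = 0.4^0.3630 = exp(0.3630 × -0.9163) = 0.7171

71.7%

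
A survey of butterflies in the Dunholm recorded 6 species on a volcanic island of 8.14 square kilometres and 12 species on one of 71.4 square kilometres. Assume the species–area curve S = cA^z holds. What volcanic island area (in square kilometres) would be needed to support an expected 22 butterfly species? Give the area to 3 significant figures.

z = ln(12/6) / ln(71.4/8.14) = 0.6931 / 2.1715 = 0.3192
c = 6 / 8.14^0.3192 = 6 / 1.953 = 3.072
A = (22/3.072)^(1/0.3192) ⇒ ln A = ln(7.161)/0.3192 = 6.1672
A = e^6.1672 ≈ 476.9 square kilometres

477 square kilometres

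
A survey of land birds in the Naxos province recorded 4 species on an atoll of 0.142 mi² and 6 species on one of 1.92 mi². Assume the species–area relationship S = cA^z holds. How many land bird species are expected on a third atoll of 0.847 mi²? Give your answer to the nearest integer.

z = ln(6/4) / ln(1.92/0.142) = 0.4055 / 2.6043 = 0.1557
c = 4 / 0.142^0.1557 = 4 / 0.7379 = 5.421
S₃ = 5.421 × 0.847^0.1557 = 5.421 × 0.9745 ≈ 5.282

5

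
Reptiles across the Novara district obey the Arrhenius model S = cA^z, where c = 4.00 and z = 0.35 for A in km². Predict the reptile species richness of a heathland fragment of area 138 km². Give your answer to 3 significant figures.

S = 4 × 138^0.35 = 4 × 5.61 ≈ 22.44

22.4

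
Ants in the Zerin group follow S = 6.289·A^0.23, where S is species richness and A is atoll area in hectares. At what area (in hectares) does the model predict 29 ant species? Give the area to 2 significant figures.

770 hectares

29 = 6.289 × A^0.23  ⇒  A^0.23 = 29/6.289 = 4.611
ln A = ln(4.611) / 0.23 = 1.5285 / 0.23 = 6.6456
A = e^6.6456 ≈ 769.4 hectares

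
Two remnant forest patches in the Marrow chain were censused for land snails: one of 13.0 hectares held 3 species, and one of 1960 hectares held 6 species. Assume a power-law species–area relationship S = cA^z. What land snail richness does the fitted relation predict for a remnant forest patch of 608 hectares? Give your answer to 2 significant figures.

z = ln(6/3) / ln(1960/13) = 0.6931 / 5.0158 = 0.1382
c = 3 / 13^0.1382 = 3 / 1.425 = 2.105
S₃ = 2.105 × 608^0.1382 = 2.105 × 2.425 ≈ 5.104

5.1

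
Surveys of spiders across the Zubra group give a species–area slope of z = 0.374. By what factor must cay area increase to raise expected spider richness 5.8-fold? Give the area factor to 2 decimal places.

(A₂/A₁)^0.374 = 5.8, so A₂/A₁ = 5.8^(1/0.374) = 5.8^2.674
ln(A₂/A₁) = ln 5.8 / 0.374 = 1.7579 / 0.374 = 4.7002
A₂/A₁ = e^4.7002 ≈ 110

109.96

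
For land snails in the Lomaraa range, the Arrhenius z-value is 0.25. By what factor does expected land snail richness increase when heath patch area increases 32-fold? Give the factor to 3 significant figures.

S₂/S₁ = (A₂/A₁)^z = 32^0.25
ln(S₂/S₁) = 0.25 × ln 32 = 0.25 × 3.4657 = 0.8664
S₂/S₁ = e^0.8664 ≈ 2.378

2.38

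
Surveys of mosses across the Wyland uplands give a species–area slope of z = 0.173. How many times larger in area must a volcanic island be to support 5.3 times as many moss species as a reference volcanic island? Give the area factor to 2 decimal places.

15366.17

(A₂/A₁)^0.173 = 5.3, so A₂/A₁ = 5.3^(1/0.173) = 5.3^5.78
ln(A₂/A₁) = ln 5.3 / 0.173 = 1.6677 / 0.173 = 9.6399
A₂/A₁ = e^9.6399 ≈ 15366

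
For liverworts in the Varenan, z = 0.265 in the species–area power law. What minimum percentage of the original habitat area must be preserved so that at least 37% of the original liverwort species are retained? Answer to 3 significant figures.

Need (A_new/A_old)^0.265 = 0.37, so A_new/A_old = 0.37^(1/0.265) = 0.37^3.774
ln(A_new/A_old) = ln 0.37 / 0.265 = -0.9943 / 0.265 = -3.7519
A_new/A_old = e^-3.7519 ≈ 0.02347

2.35%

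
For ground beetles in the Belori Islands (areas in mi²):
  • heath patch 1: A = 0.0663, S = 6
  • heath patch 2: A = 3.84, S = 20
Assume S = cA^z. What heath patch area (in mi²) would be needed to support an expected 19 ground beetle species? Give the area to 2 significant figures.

3.2 mi²

z = ln(20/6) / ln(3.84/0.0663) = 1.2040 / 4.0590 = 0.2966
c = 6 / 0.0663^0.2966 = 6 / 0.4471 = 13.42
A = (19/13.42)^(1/0.2966) ⇒ ln A = ln(1.416)/0.2966 = 1.1725
A = e^1.1725 ≈ 3.23 mi²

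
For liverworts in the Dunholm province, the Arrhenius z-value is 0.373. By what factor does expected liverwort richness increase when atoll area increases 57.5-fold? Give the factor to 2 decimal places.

4.53

S₂/S₁ = (A₂/A₁)^z = 57.5^0.373
ln(S₂/S₁) = 0.373 × ln 57.5 = 0.373 × 4.0518 = 1.5113
S₂/S₁ = e^1.5113 ≈ 4.533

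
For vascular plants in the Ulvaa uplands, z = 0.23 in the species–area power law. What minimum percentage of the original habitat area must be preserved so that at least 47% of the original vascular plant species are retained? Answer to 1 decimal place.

Need (A_new/A_old)^0.23 = 0.47, so A_new/A_old = 0.47^(1/0.23) = 0.47^4.348
ln(A_new/A_old) = ln 0.47 / 0.23 = -0.7550 / 0.23 = -3.2827
A_new/A_old = e^-3.2827 ≈ 0.03753

3.8%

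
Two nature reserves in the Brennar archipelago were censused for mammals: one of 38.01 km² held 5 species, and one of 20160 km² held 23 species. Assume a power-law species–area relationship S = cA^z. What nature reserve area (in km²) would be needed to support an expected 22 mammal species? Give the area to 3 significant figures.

16800 km²

z = ln(23/5) / ln(20160/38.01) = 1.5261 / 6.2736 = 0.2433
c = 5 / 38.01^0.2433 = 5 / 2.423 = 2.064
A = (22/2.064)^(1/0.2433) ⇒ ln A = ln(10.66)/0.2433 = 9.7287
A = e^9.7287 ≈ 16793 km²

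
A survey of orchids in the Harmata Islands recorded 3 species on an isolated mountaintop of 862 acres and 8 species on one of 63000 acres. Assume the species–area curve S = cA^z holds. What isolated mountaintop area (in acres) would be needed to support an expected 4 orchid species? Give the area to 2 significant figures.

3000 acres

z = ln(8/3) / ln(63000/862) = 0.9808 / 4.2916 = 0.2285
c = 3 / 862^0.2285 = 3 / 4.687 = 0.6401
A = (4/0.6401)^(1/0.2285) ⇒ ln A = ln(6.249)/0.2285 = 8.0180
A = e^8.0180 ≈ 3035 acres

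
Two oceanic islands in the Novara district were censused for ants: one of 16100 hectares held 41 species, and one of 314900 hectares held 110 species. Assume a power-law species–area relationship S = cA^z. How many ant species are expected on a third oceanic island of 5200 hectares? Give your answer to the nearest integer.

28

z = ln(110/41) / ln(314900/16100) = 0.9869 / 2.9734 = 0.3319
c = 41 / 16100^0.3319 = 41 / 24.9 = 1.646
S₃ = 1.646 × 5200^0.3319 = 1.646 × 17.11 ≈ 28.18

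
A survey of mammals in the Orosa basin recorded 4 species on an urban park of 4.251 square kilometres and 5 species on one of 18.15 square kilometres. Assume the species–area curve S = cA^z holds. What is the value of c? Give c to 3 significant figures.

3.20

z = ln(S₂/S₁) / ln(A₂/A₁) = ln(5/4) / ln(18.15/4.251) = 0.2231 / 1.4515 = 0.1537
c = S₁ / A₁^z = 4 / 4.251^0.1537 = 4 / 1.249 = 3.202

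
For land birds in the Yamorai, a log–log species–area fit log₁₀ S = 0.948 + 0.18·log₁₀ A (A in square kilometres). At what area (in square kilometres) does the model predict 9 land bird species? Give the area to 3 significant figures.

1.08 square kilometres

9 = 8.872 × A^0.18  ⇒  A^0.18 = 9/8.872 = 1.014
ln A = ln(1.014) / 0.18 = 0.0144 / 0.18 = 0.0799
A = e^0.0799 ≈ 1.083 square kilometres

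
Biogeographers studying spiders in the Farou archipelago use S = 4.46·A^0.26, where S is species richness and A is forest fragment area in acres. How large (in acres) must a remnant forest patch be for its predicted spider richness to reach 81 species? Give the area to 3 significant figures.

69600 acres

81 = 4.46 × A^0.26  ⇒  A^0.26 = 81/4.46 = 18.16
ln A = ln(18.16) / 0.26 = 2.8993 / 0.26 = 11.1512
A = e^11.1512 ≈ 69644 acres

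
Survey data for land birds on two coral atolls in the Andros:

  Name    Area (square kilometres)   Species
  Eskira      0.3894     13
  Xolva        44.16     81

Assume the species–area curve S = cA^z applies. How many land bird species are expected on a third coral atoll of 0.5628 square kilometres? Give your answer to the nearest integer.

15

z = ln(81/13) / ln(44.16/0.3894) = 1.8295 / 4.7310 = 0.3867
c = 13 / 0.3894^0.3867 = 13 / 0.6944 = 18.72
S₃ = 18.72 × 0.5628^0.3867 = 18.72 × 0.8007 ≈ 14.99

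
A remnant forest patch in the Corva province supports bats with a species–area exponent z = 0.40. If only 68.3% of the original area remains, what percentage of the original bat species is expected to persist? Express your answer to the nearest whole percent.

86%

S_new/S_old = (A_new/A_old)^z = 0.683^0.4
= exp(0.4 × ln 0.683) = exp(0.4 × -0.3813) = exp(-0.1525) ≈ 0.8586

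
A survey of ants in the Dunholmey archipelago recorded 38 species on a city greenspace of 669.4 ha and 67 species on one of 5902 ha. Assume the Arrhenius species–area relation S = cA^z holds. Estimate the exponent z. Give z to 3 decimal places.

Taking logs: ln S = ln c + z ln A, so z = (ln S₂ − ln S₁)/(ln A₂ − ln A₁).
z = ln(67/38) / ln(5902/669.4) = ln(1.763) / ln(8.817) = 0.5671 / 2.1767 = 0.2605

0.261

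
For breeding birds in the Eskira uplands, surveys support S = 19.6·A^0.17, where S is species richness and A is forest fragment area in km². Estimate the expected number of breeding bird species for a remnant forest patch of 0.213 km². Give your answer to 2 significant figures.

15

S = 19.6 × 0.213^0.17
ln S = ln 19.6 + 0.17 × ln 0.213 = 2.9755 + 0.17 × -1.5465 = 2.7126
S = e^2.7126 ≈ 15.07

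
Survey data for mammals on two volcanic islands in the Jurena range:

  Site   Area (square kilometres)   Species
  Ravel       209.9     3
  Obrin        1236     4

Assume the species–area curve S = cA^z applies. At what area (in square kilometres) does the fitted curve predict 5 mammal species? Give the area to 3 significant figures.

4890 square kilometres

z = ln(4/3) / ln(1236/209.9) = 0.2877 / 1.7730 = 0.1623
c = 3 / 209.9^0.1623 = 3 / 2.381 = 1.26
A = (5/1.26)^(1/0.1623) ⇒ ln A = ln(3.968)/0.1623 = 8.4949
A = e^8.4949 ≈ 4890 square kilometres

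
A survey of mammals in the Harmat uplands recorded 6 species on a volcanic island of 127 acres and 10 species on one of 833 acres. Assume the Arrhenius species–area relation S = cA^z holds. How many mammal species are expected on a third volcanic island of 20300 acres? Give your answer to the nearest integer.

z = ln(10/6) / ln(833/127) = 0.5108 / 1.8808 = 0.2716
c = 6 / 127^0.2716 = 6 / 3.727 = 1.61
S₃ = 1.61 × 20300^0.2716 = 1.61 × 14.79 ≈ 23.8

24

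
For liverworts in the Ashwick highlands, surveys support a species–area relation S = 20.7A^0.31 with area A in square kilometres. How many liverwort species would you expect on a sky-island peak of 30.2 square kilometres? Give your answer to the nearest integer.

60 species

S = 20.7 × 30.2^0.31 = 20.7 × 2.876 ≈ 59.54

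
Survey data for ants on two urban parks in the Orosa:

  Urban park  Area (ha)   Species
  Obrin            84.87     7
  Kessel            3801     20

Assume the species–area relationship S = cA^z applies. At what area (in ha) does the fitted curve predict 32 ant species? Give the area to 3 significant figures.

20900 ha

z = ln(20/7) / ln(3801/84.87) = 1.0498 / 3.8019 = 0.2761
c = 7 / 84.87^0.2761 = 7 / 3.409 = 2.054
A = (32/2.054)^(1/0.2761) ⇒ ln A = ln(15.58)/0.2761 = 9.9451
A = e^9.9451 ≈ 20850 ha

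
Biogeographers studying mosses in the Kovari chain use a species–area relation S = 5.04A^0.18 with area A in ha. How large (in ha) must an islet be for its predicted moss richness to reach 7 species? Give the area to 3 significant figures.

6.20 ha

7 = 5.04 × A^0.18  ⇒  A^0.18 = 7/5.04 = 1.389
ln A = ln(1.389) / 0.18 = 0.3285 / 0.18 = 1.8250
A = e^1.8250 ≈ 6.203 ha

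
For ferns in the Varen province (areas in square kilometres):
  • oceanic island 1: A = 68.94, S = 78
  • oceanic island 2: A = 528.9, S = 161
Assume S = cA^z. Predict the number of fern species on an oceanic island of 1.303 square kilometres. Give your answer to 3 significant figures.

19.0

z = ln(161/78) / ln(528.9/68.94) = 0.7247 / 2.0376 = 0.3557
c = 78 / 68.94^0.3557 = 78 / 4.507 = 17.31
S₃ = 17.31 × 1.303^0.3557 = 17.31 × 1.099 ≈ 19.01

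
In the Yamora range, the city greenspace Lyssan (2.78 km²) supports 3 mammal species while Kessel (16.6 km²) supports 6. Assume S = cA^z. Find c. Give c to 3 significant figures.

2.02

z = ln(S₂/S₁) / ln(A₂/A₁) = ln(6/3) / ln(16.6/2.78) = 0.6931 / 1.7870 = 0.3879
c = S₁ / A₁^z = 3 / 2.78^0.3879 = 3 / 1.487 = 2.018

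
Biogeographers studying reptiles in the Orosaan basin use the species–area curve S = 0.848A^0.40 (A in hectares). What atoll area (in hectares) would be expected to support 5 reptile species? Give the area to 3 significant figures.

84.4 hectares

5 = 0.848 × A^0.4  ⇒  A^0.4 = 5/0.848 = 5.896
ln A = ln(5.896) / 0.4 = 1.7743 / 0.4 = 4.4358
A = e^4.4358 ≈ 84.42 hectares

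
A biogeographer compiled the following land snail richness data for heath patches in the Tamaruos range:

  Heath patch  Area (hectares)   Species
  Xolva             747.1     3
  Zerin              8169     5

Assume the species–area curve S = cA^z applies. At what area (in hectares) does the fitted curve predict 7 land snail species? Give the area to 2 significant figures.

39000 hectares

z = ln(5/3) / ln(8169/747.1) = 0.5108 / 2.3919 = 0.2136
c = 3 / 747.1^0.2136 = 3 / 4.108 = 0.7302
A = (7/0.7302)^(1/0.2136) ⇒ ln A = ln(9.586)/0.2136 = 10.5836
A = e^10.5836 ≈ 39482 hectares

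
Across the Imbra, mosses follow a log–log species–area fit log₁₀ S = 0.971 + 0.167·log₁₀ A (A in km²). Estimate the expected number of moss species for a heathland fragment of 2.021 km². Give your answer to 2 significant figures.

S = 9.354 × 2.021^0.167 = 9.354 × 1.125 ≈ 10.52

11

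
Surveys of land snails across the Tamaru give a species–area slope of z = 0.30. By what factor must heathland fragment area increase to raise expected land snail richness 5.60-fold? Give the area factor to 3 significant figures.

(A₂/A₁)^0.3 = 5.6, so A₂/A₁ = 5.6^(1/0.3) = 5.6^3.333
ln(A₂/A₁) = ln 5.6 / 0.3 = 1.7228 / 0.3 = 5.7426
A₂/A₁ = e^5.7426 ≈ 311.9

312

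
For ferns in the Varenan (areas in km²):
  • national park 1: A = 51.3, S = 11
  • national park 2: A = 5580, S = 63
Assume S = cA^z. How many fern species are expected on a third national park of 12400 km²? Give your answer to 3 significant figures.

84.8

z = ln(63/11) / ln(5580/51.3) = 1.7452 / 4.6893 = 0.3722
c = 11 / 51.3^0.3722 = 11 / 4.33 = 2.541
S₃ = 2.541 × 12400^0.3722 = 2.541 × 33.38 ≈ 84.8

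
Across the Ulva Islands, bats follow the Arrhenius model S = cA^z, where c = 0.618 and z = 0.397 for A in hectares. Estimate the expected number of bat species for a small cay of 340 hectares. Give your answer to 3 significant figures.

6.25

S = 0.618 × 340^0.397 = 0.618 × 10.12 ≈ 6.252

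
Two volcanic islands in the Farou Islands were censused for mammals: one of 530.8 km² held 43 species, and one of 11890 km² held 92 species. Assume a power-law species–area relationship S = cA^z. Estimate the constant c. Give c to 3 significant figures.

z = ln(S₂/S₁) / ln(A₂/A₁) = ln(92/43) / ln(11890/530.8) = 0.7606 / 3.1091 = 0.2446
c = S₁ / A₁^z = 43 / 530.8^0.2446 = 43 / 4.641 = 9.265

9.27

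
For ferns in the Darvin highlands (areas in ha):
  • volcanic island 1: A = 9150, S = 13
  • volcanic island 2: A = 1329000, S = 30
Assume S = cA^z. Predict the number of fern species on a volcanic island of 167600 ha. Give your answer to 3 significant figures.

z = ln(30/13) / ln(1329000/9150) = 0.8362 / 4.9784 = 0.1680
c = 13 / 9150^0.1680 = 13 / 4.628 = 2.809
S₃ = 2.809 × 167600^0.1680 = 2.809 × 7.543 ≈ 21.19

21.2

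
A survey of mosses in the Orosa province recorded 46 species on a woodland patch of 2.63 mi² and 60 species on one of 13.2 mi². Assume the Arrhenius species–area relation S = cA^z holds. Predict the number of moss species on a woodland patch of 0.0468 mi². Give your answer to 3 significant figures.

z = ln(60/46) / ln(13.2/2.63) = 0.2657 / 1.6132 = 0.1647
c = 46 / 2.63^0.1647 = 46 / 1.173 = 39.23
S₃ = 39.23 × 0.0468^0.1647 = 39.23 × 0.6039 ≈ 23.69

23.7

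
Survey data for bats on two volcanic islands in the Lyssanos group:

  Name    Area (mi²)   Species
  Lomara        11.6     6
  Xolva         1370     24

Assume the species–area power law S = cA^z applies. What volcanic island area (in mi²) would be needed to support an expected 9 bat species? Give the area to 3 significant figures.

46.8 mi²

z = ln(24/6) / ln(1370/11.6) = 1.3863 / 4.7716 = 0.2905
c = 6 / 11.6^0.2905 = 6 / 2.038 = 2.944
A = (9/2.944)^(1/0.2905) ⇒ ln A = ln(3.057)/0.2905 = 3.8466
A = e^3.8466 ≈ 46.83 mi²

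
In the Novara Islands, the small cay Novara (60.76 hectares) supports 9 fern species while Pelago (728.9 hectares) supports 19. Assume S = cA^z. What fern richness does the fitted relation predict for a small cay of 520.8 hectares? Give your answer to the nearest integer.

z = ln(19/9) / ln(728.9/60.76) = 0.7472 / 2.4846 = 0.3007
c = 9 / 60.76^0.3007 = 9 / 3.439 = 2.617
S₃ = 2.617 × 520.8^0.3007 = 2.617 × 6.562 ≈ 17.17

17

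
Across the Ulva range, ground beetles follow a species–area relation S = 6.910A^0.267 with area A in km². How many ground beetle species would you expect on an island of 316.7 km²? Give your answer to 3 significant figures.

S = 6.91 × 316.7^0.267 = 6.91 × 4.652 ≈ 32.15

32.1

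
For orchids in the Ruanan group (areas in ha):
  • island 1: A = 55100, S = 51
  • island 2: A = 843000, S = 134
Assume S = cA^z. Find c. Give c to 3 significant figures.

z = ln(S₂/S₁) / ln(A₂/A₁) = ln(134/51) / ln(843000/55100) = 0.9660 / 2.7278 = 0.3541
c = S₁ / A₁^z = 51 / 55100^0.3541 = 51 / 47.75 = 1.068

1.07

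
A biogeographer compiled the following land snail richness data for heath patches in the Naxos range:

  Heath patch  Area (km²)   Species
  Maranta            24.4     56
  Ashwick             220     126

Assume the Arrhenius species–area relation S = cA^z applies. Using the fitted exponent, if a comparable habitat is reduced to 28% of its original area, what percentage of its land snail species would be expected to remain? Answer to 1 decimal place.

z = ln(126/56) / ln(220/24.4) = 0.8109 / 2.1990 = 0.3688
S_new/S_old = (A_new/A_old)^z = 0.28^0.3688 = exp(0.3688 × -1.2730) = 0.6254

62.5%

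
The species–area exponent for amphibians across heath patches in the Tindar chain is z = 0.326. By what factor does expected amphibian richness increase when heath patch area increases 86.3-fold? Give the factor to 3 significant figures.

S₂/S₁ = (A₂/A₁)^z = 86.3^0.326
ln(S₂/S₁) = 0.326 × ln 86.3 = 0.326 × 4.4578 = 1.4533
S₂/S₁ = e^1.4533 ≈ 4.277

4.28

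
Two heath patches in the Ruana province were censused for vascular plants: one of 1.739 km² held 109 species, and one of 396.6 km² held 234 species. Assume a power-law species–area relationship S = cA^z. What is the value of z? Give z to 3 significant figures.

Taking logs: ln S = ln c + z ln A, so z = (ln S₂ − ln S₁)/(ln A₂ − ln A₁).
z = ln(234/109) / ln(396.6/1.739) = ln(2.147) / ln(228.1) = 0.7640 / 5.4296 = 0.1407

0.141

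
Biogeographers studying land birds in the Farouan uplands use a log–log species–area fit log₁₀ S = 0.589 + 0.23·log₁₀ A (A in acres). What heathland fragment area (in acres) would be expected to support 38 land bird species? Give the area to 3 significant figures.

38 = 3.882 × A^0.23  ⇒  A^0.23 = 38/3.882 = 9.79
ln A = ln(9.79) / 0.23 = 2.2814 / 0.23 = 9.9190
A = e^9.9190 ≈ 20312 acres

20300 acres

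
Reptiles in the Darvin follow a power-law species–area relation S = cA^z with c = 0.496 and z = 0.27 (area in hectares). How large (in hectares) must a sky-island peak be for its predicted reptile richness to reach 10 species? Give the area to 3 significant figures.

10 = 0.496 × A^0.27  ⇒  A^0.27 = 10/0.496 = 20.16
ln A = ln(20.16) / 0.27 = 3.0038 / 0.27 = 11.1251
A = e^11.1251 ≈ 67850 hectares

67800 hectares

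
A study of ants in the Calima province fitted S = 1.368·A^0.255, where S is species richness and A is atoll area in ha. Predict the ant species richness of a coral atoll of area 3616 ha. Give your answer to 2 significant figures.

S = 1.368 × 3616^0.255 = 1.368 × 8.079 ≈ 11.05

11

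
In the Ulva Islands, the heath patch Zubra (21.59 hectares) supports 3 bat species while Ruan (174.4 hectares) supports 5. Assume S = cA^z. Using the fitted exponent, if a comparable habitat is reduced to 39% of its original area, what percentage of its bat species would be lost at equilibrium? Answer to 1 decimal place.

z = ln(5/3) / ln(174.4/21.59) = 0.5108 / 2.0891 = 0.2445
S_new/S_old = (A_new/A_old)^z = 0.39^0.2445 = exp(0.2445 × -0.9416) = 0.7943
Fraction lost = 1 − 0.7943 = 0.2057

20.6%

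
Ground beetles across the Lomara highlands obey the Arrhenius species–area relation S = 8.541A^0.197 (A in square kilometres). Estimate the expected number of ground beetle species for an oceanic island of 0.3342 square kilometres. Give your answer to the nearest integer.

7

S = 8.541 × 0.3342^0.197
ln S = ln 8.541 + 0.197 × ln 0.3342 = 2.1449 + 0.197 × -1.0960 = 1.9290
S = e^1.9290 ≈ 6.882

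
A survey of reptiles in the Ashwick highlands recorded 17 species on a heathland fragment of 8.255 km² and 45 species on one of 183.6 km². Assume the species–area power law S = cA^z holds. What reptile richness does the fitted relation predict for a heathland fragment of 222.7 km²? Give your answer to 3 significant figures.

z = ln(45/17) / ln(183.6/8.255) = 0.9734 / 3.1019 = 0.3138
c = 17 / 8.255^0.3138 = 17 / 1.939 = 8.765
S₃ = 8.765 × 222.7^0.3138 = 8.765 × 5.455 ≈ 47.81

47.8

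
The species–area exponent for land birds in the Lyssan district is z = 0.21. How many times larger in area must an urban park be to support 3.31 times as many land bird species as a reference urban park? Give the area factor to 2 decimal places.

298.79

(A₂/A₁)^0.21 = 3.31, so A₂/A₁ = 3.31^(1/0.21) = 3.31^4.762
ln(A₂/A₁) = ln 3.31 / 0.21 = 1.1969 / 0.21 = 5.6998
A₂/A₁ = e^5.6998 ≈ 298.8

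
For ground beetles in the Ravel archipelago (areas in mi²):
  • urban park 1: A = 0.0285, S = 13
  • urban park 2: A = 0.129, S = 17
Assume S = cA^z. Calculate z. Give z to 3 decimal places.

Taking logs: ln S = ln c + z ln A, so z = (ln S₂ − ln S₁)/(ln A₂ − ln A₁).
z = ln(17/13) / ln(0.129/0.0285) = ln(1.308) / ln(4.526) = 0.2683 / 1.5099 = 0.1777

0.178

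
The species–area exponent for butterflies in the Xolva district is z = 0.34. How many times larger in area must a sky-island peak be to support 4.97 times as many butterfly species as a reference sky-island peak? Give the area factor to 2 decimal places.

111.71

(A₂/A₁)^0.34 = 4.97, so A₂/A₁ = 4.97^(1/0.34) = 4.97^2.941
ln(A₂/A₁) = ln 4.97 / 0.34 = 1.6034 / 0.34 = 4.7159
A₂/A₁ = e^4.7159 ≈ 111.7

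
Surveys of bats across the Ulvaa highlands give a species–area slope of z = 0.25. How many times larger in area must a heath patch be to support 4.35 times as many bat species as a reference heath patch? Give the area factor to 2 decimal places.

358.06

(A₂/A₁)^0.25 = 4.35, so A₂/A₁ = 4.35^(1/0.25) = 4.35^4
ln(A₂/A₁) = ln 4.35 / 0.25 = 1.4702 / 0.25 = 5.8807
A₂/A₁ = e^5.8807 ≈ 358.1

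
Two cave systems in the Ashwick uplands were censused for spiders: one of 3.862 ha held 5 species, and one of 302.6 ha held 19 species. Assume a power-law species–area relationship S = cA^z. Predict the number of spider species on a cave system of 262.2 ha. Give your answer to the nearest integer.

z = ln(19/5) / ln(302.6/3.862) = 1.3350 / 4.3612 = 0.3061
c = 5 / 3.862^0.3061 = 5 / 1.512 = 3.306
S₃ = 3.306 × 262.2^0.3061 = 3.306 × 5.5 ≈ 18.18

18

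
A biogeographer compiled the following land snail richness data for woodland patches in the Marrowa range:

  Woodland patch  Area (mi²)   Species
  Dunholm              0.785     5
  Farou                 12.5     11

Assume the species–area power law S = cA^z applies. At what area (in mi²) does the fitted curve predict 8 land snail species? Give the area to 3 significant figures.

z = ln(11/5) / ln(12.5/0.785) = 0.7885 / 2.7678 = 0.2849
c = 5 / 0.785^0.2849 = 5 / 0.9334 = 5.357
A = (8/5.357)^(1/0.2849) ⇒ ln A = ln(1.493)/0.2849 = 1.4078
A = e^1.4078 ≈ 4.087 mi²

4.09 mi²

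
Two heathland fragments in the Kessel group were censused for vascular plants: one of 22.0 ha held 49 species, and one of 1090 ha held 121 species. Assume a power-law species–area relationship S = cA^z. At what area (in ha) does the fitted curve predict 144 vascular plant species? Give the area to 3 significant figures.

2310 ha

z = ln(121/49) / ln(1090/22) = 0.9040 / 3.9029 = 0.2316
c = 49 / 22^0.2316 = 49 / 2.046 = 23.95
A = (144/23.95)^(1/0.2316) ⇒ ln A = ln(6.013)/0.2316 = 7.7453
A = e^7.7453 ≈ 2311 ha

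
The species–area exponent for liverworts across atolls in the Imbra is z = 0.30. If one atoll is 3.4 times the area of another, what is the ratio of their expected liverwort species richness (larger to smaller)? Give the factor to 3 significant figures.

1.44

S₂/S₁ = (A₂/A₁)^z = 3.4^0.3
ln(S₂/S₁) = 0.3 × ln 3.4 = 0.3 × 1.2238 = 0.3671
S₂/S₁ = e^0.3671 ≈ 1.444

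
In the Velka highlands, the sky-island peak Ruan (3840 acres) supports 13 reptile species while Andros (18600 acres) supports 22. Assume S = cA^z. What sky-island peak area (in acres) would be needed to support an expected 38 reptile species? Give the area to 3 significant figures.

95800 acres

z = ln(22/13) / ln(18600/3840) = 0.5261 / 1.5777 = 0.3335
c = 13 / 3840^0.3335 = 13 / 15.68 = 0.8293
A = (38/0.8293)^(1/0.3335) ⇒ ln A = ln(45.82)/0.3335 = 11.4699
A = e^11.4699 ≈ 95792 acres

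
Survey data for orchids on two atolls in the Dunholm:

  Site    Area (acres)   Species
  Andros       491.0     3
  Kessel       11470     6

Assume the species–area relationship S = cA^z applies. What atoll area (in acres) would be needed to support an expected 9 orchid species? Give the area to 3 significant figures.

z = ln(6/3) / ln(11470/491) = 0.6931 / 3.1510 = 0.2200
c = 3 / 491^0.2200 = 3 / 3.908 = 0.7676
A = (9/0.7676)^(1/0.2200) ⇒ ln A = ln(11.72)/0.2200 = 11.1907
A = e^11.1907 ≈ 72456 acres

72500 acres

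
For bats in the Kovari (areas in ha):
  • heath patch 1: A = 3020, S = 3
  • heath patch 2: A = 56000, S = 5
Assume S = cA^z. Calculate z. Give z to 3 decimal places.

Taking logs: ln S = ln c + z ln A, so z = (ln S₂ − ln S₁)/(ln A₂ − ln A₁).
z = ln(5/3) / ln(56000/3020) = ln(1.667) / ln(18.54) = 0.5108 / 2.9201 = 0.1749

0.175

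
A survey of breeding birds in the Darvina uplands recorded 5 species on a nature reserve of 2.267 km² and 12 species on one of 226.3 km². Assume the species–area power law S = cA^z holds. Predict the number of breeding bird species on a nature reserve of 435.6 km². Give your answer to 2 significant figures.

14

z = ln(12/5) / ln(226.3/2.267) = 0.8755 / 4.6034 = 0.1902
c = 5 / 2.267^0.1902 = 5 / 1.168 = 4.279
S₃ = 4.279 × 435.6^0.1902 = 4.279 × 3.176 ≈ 13.59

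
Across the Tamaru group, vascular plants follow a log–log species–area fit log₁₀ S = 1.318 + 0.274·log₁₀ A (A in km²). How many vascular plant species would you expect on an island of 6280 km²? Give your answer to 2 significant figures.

S = 20.8 × 6280^0.274
ln S = ln 20.8 + 0.274 × ln 6280 = 3.0348 + 0.274 × 8.7451 = 5.4310
S = e^5.4310 ≈ 228.4

230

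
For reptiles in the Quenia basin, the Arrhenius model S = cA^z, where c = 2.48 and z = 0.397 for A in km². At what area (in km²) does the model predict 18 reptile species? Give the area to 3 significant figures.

18 = 2.48 × A^0.397  ⇒  A^0.397 = 18/2.48 = 7.258
ln A = ln(7.258) / 0.397 = 1.9821 / 0.397 = 4.9927
A = e^4.9927 ≈ 147.3 km²

147 km²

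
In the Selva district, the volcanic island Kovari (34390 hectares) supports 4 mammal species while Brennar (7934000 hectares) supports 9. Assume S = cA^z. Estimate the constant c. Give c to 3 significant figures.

0.843

z = ln(S₂/S₁) / ln(A₂/A₁) = ln(9/4) / ln(7934000/34390) = 0.8109 / 5.4411 = 0.1490
c = S₁ / A₁^z = 4 / 34390^0.1490 = 4 / 4.743 = 0.8433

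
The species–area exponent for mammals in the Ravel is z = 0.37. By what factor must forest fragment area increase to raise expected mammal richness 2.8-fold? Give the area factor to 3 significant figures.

(A₂/A₁)^0.37 = 2.8, so A₂/A₁ = 2.8^(1/0.37) = 2.8^2.703
ln(A₂/A₁) = ln 2.8 / 0.37 = 1.0296 / 0.37 = 2.7828
A₂/A₁ = e^2.7828 ≈ 16.16

16.2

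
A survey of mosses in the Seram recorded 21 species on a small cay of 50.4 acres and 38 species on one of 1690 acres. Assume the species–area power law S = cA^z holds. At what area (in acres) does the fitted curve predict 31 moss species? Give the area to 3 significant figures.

506 acres

z = ln(38/21) / ln(1690/50.4) = 0.5931 / 3.5125 = 0.1688
c = 21 / 50.4^0.1688 = 21 / 1.938 = 10.83
A = (31/10.83)^(1/0.1688) ⇒ ln A = ln(2.861)/0.1688 = 6.2266
A = e^6.2266 ≈ 506.1 acres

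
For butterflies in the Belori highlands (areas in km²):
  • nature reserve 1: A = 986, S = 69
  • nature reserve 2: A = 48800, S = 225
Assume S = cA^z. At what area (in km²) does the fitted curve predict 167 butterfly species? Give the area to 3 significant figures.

z = ln(225/69) / ln(48800/986) = 1.1820 / 3.9018 = 0.3029
c = 69 / 986^0.3029 = 69 / 8.071 = 8.549
A = (167/8.549)^(1/0.3029) ⇒ ln A = ln(19.53)/0.3029 = 9.8114
A = e^9.8114 ≈ 18241 km²

18200 km²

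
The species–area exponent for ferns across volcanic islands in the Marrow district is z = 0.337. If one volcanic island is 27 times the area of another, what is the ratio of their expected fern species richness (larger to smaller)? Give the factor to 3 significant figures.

3.04

S₂/S₁ = (A₂/A₁)^z = 27^0.337
ln(S₂/S₁) = 0.337 × ln 27 = 0.337 × 3.2958 = 1.1107
S₂/S₁ = e^1.1107 ≈ 3.036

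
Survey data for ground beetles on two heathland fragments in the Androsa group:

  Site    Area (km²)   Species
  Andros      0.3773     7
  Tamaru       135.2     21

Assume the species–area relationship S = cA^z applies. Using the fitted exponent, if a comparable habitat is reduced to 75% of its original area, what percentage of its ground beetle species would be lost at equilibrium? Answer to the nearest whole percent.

5%

z = ln(21/7) / ln(135.2/0.3773) = 1.0986 / 5.8815 = 0.1868
S_new/S_old = (A_new/A_old)^z = 0.75^0.1868 = exp(0.1868 × -0.2877) = 0.9477
Fraction lost = 1 − 0.9477 = 0.05232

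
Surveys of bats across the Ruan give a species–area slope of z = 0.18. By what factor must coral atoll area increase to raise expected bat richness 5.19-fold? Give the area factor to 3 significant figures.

(A₂/A₁)^0.18 = 5.19, so A₂/A₁ = 5.19^(1/0.18) = 5.19^5.556
ln(A₂/A₁) = ln 5.19 / 0.18 = 1.6467 / 0.18 = 9.1485
A₂/A₁ = e^9.1485 ≈ 9401

9400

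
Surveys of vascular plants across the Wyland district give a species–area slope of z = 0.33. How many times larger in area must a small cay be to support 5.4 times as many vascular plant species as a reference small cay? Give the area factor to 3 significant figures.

166

(A₂/A₁)^0.33 = 5.4, so A₂/A₁ = 5.4^(1/0.33) = 5.4^3.03
ln(A₂/A₁) = ln 5.4 / 0.33 = 1.6864 / 0.33 = 5.1103
A₂/A₁ = e^5.1103 ≈ 165.7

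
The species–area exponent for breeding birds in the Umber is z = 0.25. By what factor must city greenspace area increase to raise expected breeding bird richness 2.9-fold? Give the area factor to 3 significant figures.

70.7

(A₂/A₁)^0.25 = 2.9, so A₂/A₁ = 2.9^(1/0.25) = 2.9^4
ln(A₂/A₁) = ln 2.9 / 0.25 = 1.0647 / 0.25 = 4.2588
A₂/A₁ = e^4.2588 ≈ 70.73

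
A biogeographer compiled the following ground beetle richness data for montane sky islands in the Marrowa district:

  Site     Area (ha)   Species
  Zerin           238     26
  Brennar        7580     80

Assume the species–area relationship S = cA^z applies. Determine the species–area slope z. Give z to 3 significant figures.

0.325

Taking logs: ln S = ln c + z ln A, so z = (ln S₂ − ln S₁)/(ln A₂ − ln A₁).
z = ln(80/26) / ln(7580/238) = ln(3.077) / ln(31.85) = 1.1239 / 3.4610 = 0.3247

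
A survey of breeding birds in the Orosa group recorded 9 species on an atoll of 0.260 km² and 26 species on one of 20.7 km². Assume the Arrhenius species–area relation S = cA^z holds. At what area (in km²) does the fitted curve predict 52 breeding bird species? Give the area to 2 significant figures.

360 km²

z = ln(26/9) / ln(20.7/0.26) = 1.0609 / 4.3772 = 0.2424
c = 9 / 0.26^0.2424 = 9 / 0.7215 = 12.47
A = (52/12.47)^(1/0.2424) ⇒ ln A = ln(4.168)/0.2424 = 5.8901
A = e^5.8901 ≈ 361.4 km²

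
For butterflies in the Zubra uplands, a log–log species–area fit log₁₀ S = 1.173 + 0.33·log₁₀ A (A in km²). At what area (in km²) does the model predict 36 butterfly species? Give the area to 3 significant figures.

36 = 14.89 × A^0.33  ⇒  A^0.33 = 36/14.89 = 2.417
ln A = ln(2.417) / 0.33 = 0.8826 / 0.33 = 2.6745
A = e^2.6745 ≈ 14.51 km²

14.5 km²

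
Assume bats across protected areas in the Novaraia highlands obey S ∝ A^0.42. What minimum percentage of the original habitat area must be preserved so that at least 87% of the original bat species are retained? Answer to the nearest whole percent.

Need (A_new/A_old)^0.42 = 0.87, so A_new/A_old = 0.87^(1/0.42) = 0.87^2.381
ln(A_new/A_old) = ln 0.87 / 0.42 = -0.1393 / 0.42 = -0.3316
A_new/A_old = e^-0.3316 ≈ 0.7178

72%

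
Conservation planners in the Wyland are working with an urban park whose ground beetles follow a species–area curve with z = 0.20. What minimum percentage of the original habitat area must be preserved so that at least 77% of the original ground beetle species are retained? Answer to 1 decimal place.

27.1%

Need (A_new/A_old)^0.2 = 0.77, so A_new/A_old = 0.77^(1/0.2) = 0.77^5
ln(A_new/A_old) = ln 0.77 / 0.2 = -0.2614 / 0.2 = -1.3068
A_new/A_old = e^-1.3068 ≈ 0.2707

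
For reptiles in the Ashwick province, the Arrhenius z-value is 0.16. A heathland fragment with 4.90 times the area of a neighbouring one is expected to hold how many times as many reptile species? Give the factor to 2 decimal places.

1.29

S₂/S₁ = (A₂/A₁)^z = 4.9^0.16
ln(S₂/S₁) = 0.16 × ln 4.9 = 0.16 × 1.5892 = 0.2543
S₂/S₁ = e^0.2543 ≈ 1.29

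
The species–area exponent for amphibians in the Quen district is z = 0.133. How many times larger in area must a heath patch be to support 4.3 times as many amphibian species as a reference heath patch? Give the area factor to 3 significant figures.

57900

(A₂/A₁)^0.133 = 4.3, so A₂/A₁ = 4.3^(1/0.133) = 4.3^7.519
ln(A₂/A₁) = ln 4.3 / 0.133 = 1.4586 / 0.133 = 10.9670
A₂/A₁ = e^10.9670 ≈ 57932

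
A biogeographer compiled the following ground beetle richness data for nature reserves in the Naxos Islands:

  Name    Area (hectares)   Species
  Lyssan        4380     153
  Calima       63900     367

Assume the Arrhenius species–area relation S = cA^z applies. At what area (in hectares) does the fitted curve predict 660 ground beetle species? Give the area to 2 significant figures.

z = ln(367/153) / ln(63900/4380) = 0.8749 / 2.6803 = 0.3264
c = 153 / 4380^0.3264 = 153 / 15.44 = 9.908
A = (660/9.908)^(1/0.3264) ⇒ ln A = ln(66.61)/0.3264 = 12.8629
A = e^12.8629 ≈ 385747 hectares

390000 hectares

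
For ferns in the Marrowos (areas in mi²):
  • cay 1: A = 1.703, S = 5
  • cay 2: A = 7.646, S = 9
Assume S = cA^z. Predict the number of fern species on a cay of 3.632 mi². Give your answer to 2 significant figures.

z = ln(9/5) / ln(7.646/1.703) = 0.5878 / 1.5018 = 0.3914
c = 5 / 1.703^0.3914 = 5 / 1.232 = 4.06
S₃ = 4.06 × 3.632^0.3914 = 4.06 × 1.657 ≈ 6.725

6.7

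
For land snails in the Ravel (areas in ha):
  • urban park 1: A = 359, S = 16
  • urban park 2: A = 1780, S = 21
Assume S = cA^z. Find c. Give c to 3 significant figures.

z = ln(S₂/S₁) / ln(A₂/A₁) = ln(21/16) / ln(1780/359) = 0.2719 / 1.6010 = 0.1698
c = S₁ / A₁^z = 16 / 359^0.1698 = 16 / 2.716 = 5.89

5.89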